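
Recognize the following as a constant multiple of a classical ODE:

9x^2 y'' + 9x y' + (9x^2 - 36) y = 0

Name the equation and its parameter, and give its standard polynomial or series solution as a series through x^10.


All three coefficients share the factor 9; dividing through by 9 gives  x^2 y'' + x y' + (x^2 - 4) y = 0.
This matches the Bessel equation x^2 y'' + x y' + (x^2 - nu^2) y = 0 with nu^2 = 4, so nu = 2; the solution bounded at x = 0 is J_2(x).
Frobenius at x = 0: indicial roots ±nu; for r = nu the recurrence k(k + 2nu) c_k = -c_{k-2} gives the standard series J_nu(x) = sum_{k>=0} (-1)^k / (k! (k+nu)!) (x/2)^(2k+nu). Evaluate the first 5 terms:
  k = 0: (-1)^0 / (0! * 2! * 2^2) x^2 = 1/(1*2*4) x^2 = (1/8) x^2
  k = 1: (-1)^1 / (1! * 3! * 2^4) x^4 = -1/(1*6*16) x^4 = (-1/96) x^4
  k = 2: (-1)^2 / (2! * 4! * 2^6) x^6 = 1/(2*24*64) x^6 = (1/3072) x^6
  k = 3: (-1)^3 / (3! * 5! * 2^8) x^8 = -1/(6*120*256) x^8 = (-1/184320) x^8
  k = 4: (-1)^4 / (4! * 6! * 2^10) x^10 = 1/(24*720*1024) x^10 = (1/17694720) x^10
Hence J_2(x) = x^10/17694720 - x^8/184320 + x^6/3072 - x^4/96 + x^2/8 + ....

J_2(x); series = x^10/17694720 - x^8/184320 + x^6/3072 - x^4/96 + x^2/8


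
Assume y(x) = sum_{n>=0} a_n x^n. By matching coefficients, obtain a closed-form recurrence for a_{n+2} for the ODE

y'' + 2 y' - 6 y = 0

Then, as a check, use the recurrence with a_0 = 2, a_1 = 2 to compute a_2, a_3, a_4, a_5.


Substitute y = sum_n a_n x^n.
y''(x) has coefficient (n+2)(n+1) a_{n+2} at x^n;
2 y'(x) has coefficient 2 (n+1) a_{n+1} at x^n;
-6 y(x) has coefficient -6 a_n at x^n.
Matching x^n: (n+2)(n+1) a_{n+2} + 2 (n+1) a_{n+1} - 6 a_n = 0.
Thus a_{n+2} = [-2 (n+1) a_{n+1} + 6 a_n] / ((n+1)(n+2)).

Check with a_0 = 2, a_1 = 2 (apply the recurrence for n = 0, 1, 2, 3): a_0 = 2, a_1 = 2, a_2 = 4, a_3 = -2/3, a_4 = 7/3, a_5 = -17/15.

a_(n+2) = [-2 (n+1) a_(n+1) + 6 a_n] / ((n+1)(n+2)); check: a_0 = 2, a_1 = 2, a_2 = 4, a_3 = -2/3, a_4 = 7/3, a_5 = -17/15


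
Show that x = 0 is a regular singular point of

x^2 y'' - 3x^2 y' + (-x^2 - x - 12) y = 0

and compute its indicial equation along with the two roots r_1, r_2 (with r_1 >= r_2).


Divide by x^2 to reach normal form y'' + P_1(x) y' + P_2(x) y = 0 with P_1(x) = -3 and P_2(x) = -1 - 1/x - 12/x^2.
x = 0 is a singular point because the y-coefficient -1 - 1/x - 12/x^2 has a pole at x = 0.
It is a regular singular point because x P_1(x) = p(x) = -3x and x^2 P_2(x) = q(x) = -x^2 - x - 12 are polynomials, hence analytic at x = 0.
p(0) = 0,  q(0) = -12.
Indicial equation: r(r-1) + p(0) r + q(0) = 0, i.e. r^2 + (p(0) - 1) r + q(0) = 0, i.e. r^2 - 1 r - 12 = 0.
Discriminant: (-1)^2 - 4(-12) = 49, so r = (1 ± 7)/2.
Solving: r_1 = 4, r_2 = -3.

indicial: r^2 - 1 r - 12 = 0; roots r_1 = 4, r_2 = -3


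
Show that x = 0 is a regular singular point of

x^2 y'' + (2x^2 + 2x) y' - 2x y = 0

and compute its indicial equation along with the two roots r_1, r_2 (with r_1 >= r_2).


Divide by x^2 to reach normal form y'' + P_1(x) y' + P_2(x) y = 0 with P_1(x) = 2 + 2/x and P_2(x) = -2/x.
x = 0 is a singular point because the y'-coefficient 2 + 2/x has a pole at x = 0 and the y-coefficient -2/x has a pole at x = 0.
It is a regular singular point because x P_1(x) = p(x) = 2x + 2 and x^2 P_2(x) = q(x) = -2x are polynomials, hence analytic at x = 0.
p(0) = 2,  q(0) = 0.
Indicial equation: r(r-1) + p(0) r + q(0) = 0, i.e. r^2 + (p(0) - 1) r + q(0) = 0, i.e. r^2 + 1 r = 0.
Discriminant: (1)^2 - 4(0) = 1, so r = (-1 ± 1)/2.
Solving: r_1 = 0, r_2 = -1.

indicial: r^2 + 1 r = 0; roots r_1 = 0, r_2 = -1


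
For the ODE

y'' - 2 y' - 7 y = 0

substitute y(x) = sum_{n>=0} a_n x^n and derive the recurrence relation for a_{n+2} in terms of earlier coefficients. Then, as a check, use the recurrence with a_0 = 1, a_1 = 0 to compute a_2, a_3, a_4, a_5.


Substitute y = sum_n a_n x^n.
y''(x) has coefficient (n+2)(n+1) a_{n+2} at x^n;
-2 y'(x) has coefficient -2 (n+1) a_{n+1} at x^n;
-7 y(x) has coefficient -7 a_n at x^n.
Matching x^n: (n+2)(n+1) a_{n+2} - 2 (n+1) a_{n+1} - 7 a_n = 0.
Thus a_{n+2} = [2 (n+1) a_{n+1} + 7 a_n] / ((n+1)(n+2)).

Check with a_0 = 1, a_1 = 0 (apply the recurrence for n = 0, 1, 2, 3): a_0 = 1, a_1 = 0, a_2 = 7/2, a_3 = 7/3, a_4 = 77/24, a_5 = 21/10.

a_(n+2) = [2 (n+1) a_(n+1) + 7 a_n] / ((n+1)(n+2)); check: a_0 = 1, a_1 = 0, a_2 = 7/2, a_3 = 7/3, a_4 = 77/24, a_5 = 21/10


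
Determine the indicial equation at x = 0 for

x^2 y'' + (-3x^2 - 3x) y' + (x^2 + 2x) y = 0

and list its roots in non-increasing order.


Divide by x^2 to reach normal form y'' + P_1(x) y' + P_2(x) y = 0 with P_1(x) = -3 - 3/x and P_2(x) = 1 + 2/x.
x = 0 is a singular point because the y'-coefficient -3 - 3/x has a pole at x = 0 and the y-coefficient 1 + 2/x has a pole at x = 0.
It is a regular singular point because x P_1(x) = p(x) = -3x - 3 and x^2 P_2(x) = q(x) = x^2 + 2x are polynomials, hence analytic at x = 0.
p(0) = -3,  q(0) = 0.
Indicial equation: r(r-1) + p(0) r + q(0) = 0, i.e. r^2 + (p(0) - 1) r + q(0) = 0, i.e. r^2 - 4 r = 0.
Discriminant: (-4)^2 - 4(0) = 16, so r = (4 ± 4)/2.
Solving: r_1 = 4, r_2 = 0.

indicial: r^2 - 4 r = 0; roots r_1 = 4, r_2 = 0


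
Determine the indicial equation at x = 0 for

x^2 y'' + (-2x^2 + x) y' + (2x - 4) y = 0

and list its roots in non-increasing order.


Divide by x^2 to reach normal form y'' + P_1(x) y' + P_2(x) y = 0 with P_1(x) = -2 + 1/x and P_2(x) = 2/x - 4/x^2.
x = 0 is a singular point because the y'-coefficient -2 + 1/x has a pole at x = 0 and the y-coefficient 2/x - 4/x^2 has a pole at x = 0.
It is a regular singular point because x P_1(x) = p(x) = 1 - 2x and x^2 P_2(x) = q(x) = 2x - 4 are polynomials, hence analytic at x = 0.
p(0) = 1,  q(0) = -4.
Indicial equation: r(r-1) + p(0) r + q(0) = 0, i.e. r^2 + (p(0) - 1) r + q(0) = 0, i.e. r^2 - 4 = 0.
Discriminant: (0)^2 - 4(-4) = 16, so r = (0 ± 4)/2.
Solving: r_1 = 2, r_2 = -2.

indicial: r^2 - 4 = 0; roots r_1 = 2, r_2 = -2


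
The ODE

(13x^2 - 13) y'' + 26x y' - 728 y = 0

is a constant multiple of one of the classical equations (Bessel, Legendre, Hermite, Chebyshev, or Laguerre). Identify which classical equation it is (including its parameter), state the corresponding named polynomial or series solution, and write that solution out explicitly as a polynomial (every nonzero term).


All three coefficients share the factor -13; dividing through by -13 gives  (1 - x^2) y'' - 2x y' + 56 y = 0.
This matches the Legendre equation (1 - x^2) y'' - 2x y' + n(n+1) y = 0 (note the -2x y' term) with n(n+1) = 56, so n = 7; the polynomial solution is P_7(x).
With y = sum_k a_k x^k, matching x^k gives (k+2)(k+1) a_{k+2} = [k(k+1) - n(n+1)] a_k = (k - 7)(k + 8) a_k. The right side vanishes at k = 7, so the series with the parity of 7 terminates at degree 7.
Standard normalization (P_n(1) = 1): leading coefficient (2n)!/(2^n (n!)^2) = 87178291200/(128*25401600) = 429/16, so a_7 = 429/16. Work downward with a_k = (k+1)(k+2) a_{k+2} / ((k - 7)(k + 8)):
  a_5 = (6)(7)(429/16) / ((5 - 7)(5 + 8)) = (9009/8)/(-26) = -693/16
  a_3 = (4)(5)(-693/16) / ((3 - 7)(3 + 8)) = (-3465/4)/(-44) = 315/16
  a_1 = (2)(3)(315/16) / ((1 - 7)(1 + 8)) = (945/8)/(-54) = -35/16
Hence P_7(x) = 429 x^7/16 - 693 x^5/16 + 315 x^3/16 - 35 x/16.

P_7(x); series = 429 x^7/16 - 693 x^5/16 + 315 x^3/16 - 35 x/16


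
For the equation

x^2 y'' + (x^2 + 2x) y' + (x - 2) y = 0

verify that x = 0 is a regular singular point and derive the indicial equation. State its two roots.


Divide by x^2 to reach normal form y'' + P_1(x) y' + P_2(x) y = 0 with P_1(x) = 1 + 2/x and P_2(x) = 1/x - 2/x^2.
x = 0 is a singular point because the y'-coefficient 1 + 2/x has a pole at x = 0 and the y-coefficient 1/x - 2/x^2 has a pole at x = 0.
It is a regular singular point because x P_1(x) = p(x) = x + 2 and x^2 P_2(x) = q(x) = x - 2 are polynomials, hence analytic at x = 0.
p(0) = 2,  q(0) = -2.
Indicial equation: r(r-1) + p(0) r + q(0) = 0, i.e. r^2 + (p(0) - 1) r + q(0) = 0, i.e. r^2 + 1 r - 2 = 0.
Discriminant: (1)^2 - 4(-2) = 9, so r = (-1 ± 3)/2.
Solving: r_1 = 1, r_2 = -2.

indicial: r^2 + 1 r - 2 = 0; roots r_1 = 1, r_2 = -2


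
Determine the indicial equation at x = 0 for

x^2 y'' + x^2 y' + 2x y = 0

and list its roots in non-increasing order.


Divide by x^2 to reach normal form y'' + P_1(x) y' + P_2(x) y = 0 with P_1(x) = 1 and P_2(x) = 2/x.
x = 0 is a singular point because the y-coefficient 2/x has a pole at x = 0.
It is a regular singular point because x P_1(x) = p(x) = x and x^2 P_2(x) = q(x) = 2x are polynomials, hence analytic at x = 0.
p(0) = 0,  q(0) = 0.
Indicial equation: r(r-1) + p(0) r + q(0) = 0, i.e. r^2 + (p(0) - 1) r + q(0) = 0, i.e. r^2 - 1 r = 0.
Discriminant: (-1)^2 - 4(0) = 1, so r = (1 ± 1)/2.
Solving: r_1 = 1, r_2 = 0.

indicial: r^2 - 1 r = 0; roots r_1 = 1, r_2 = 0


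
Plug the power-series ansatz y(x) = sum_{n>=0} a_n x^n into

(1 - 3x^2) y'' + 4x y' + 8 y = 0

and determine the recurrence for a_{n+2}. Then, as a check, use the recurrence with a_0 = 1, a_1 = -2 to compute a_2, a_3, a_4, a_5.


Substitute y = sum_n a_n x^n.
(1 - 3 x^2) y'' contributes (n+2)(n+1) a_{n+2} - 3 n(n-1) a_n at x^n.
4 x y'(x) contributes 4 n a_n at x^n.
8 y(x) contributes 8 a_n at x^n.
Matching x^n: (n+2)(n+1) a_{n+2} + (-3 n(n-1) + 4 n + 8) a_n = 0.
Thus a_{n+2} = (3 n(n-1) - 4 n - 8) / ((n+1)(n+2)) * a_n.

Check with a_0 = 1, a_1 = -2 (apply the recurrence for n = 0, 1, 2, 3): a_0 = 1, a_1 = -2, a_2 = -4, a_3 = 4, a_4 = 10/3, a_5 = -2/5.

a_(n+2) = (3 n(n-1) - 4 n - 8) / ((n+1)(n+2)) * a_n; check: a_0 = 1, a_1 = -2, a_2 = -4, a_3 = 4, a_4 = 10/3, a_5 = -2/5


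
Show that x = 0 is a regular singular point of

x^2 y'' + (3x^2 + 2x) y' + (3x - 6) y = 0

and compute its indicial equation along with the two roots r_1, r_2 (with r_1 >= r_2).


Divide by x^2 to reach normal form y'' + P_1(x) y' + P_2(x) y = 0 with P_1(x) = 3 + 2/x and P_2(x) = 3/x - 6/x^2.
x = 0 is a singular point because the y'-coefficient 3 + 2/x has a pole at x = 0 and the y-coefficient 3/x - 6/x^2 has a pole at x = 0.
It is a regular singular point because x P_1(x) = p(x) = 3x + 2 and x^2 P_2(x) = q(x) = 3x - 6 are polynomials, hence analytic at x = 0.
p(0) = 2,  q(0) = -6.
Indicial equation: r(r-1) + p(0) r + q(0) = 0, i.e. r^2 + (p(0) - 1) r + q(0) = 0, i.e. r^2 + 1 r - 6 = 0.
Discriminant: (1)^2 - 4(-6) = 25, so r = (-1 ± 5)/2.
Solving: r_1 = 2, r_2 = -3.

indicial: r^2 + 1 r - 6 = 0; roots r_1 = 2, r_2 = -3


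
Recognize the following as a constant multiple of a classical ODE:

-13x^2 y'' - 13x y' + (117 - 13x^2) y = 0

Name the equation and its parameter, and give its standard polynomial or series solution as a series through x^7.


All three coefficients share the factor -13; dividing through by -13 gives  x^2 y'' + x y' + (x^2 - 9) y = 0.
This matches the Bessel equation x^2 y'' + x y' + (x^2 - nu^2) y = 0 with nu^2 = 9, so nu = 3; the solution bounded at x = 0 is J_3(x).
Frobenius at x = 0: indicial roots ±nu; for r = nu the recurrence k(k + 2nu) c_k = -c_{k-2} gives the standard series J_nu(x) = sum_{k>=0} (-1)^k / (k! (k+nu)!) (x/2)^(2k+nu). Evaluate the first 3 terms:
  k = 0: (-1)^0 / (0! * 3! * 2^3) x^3 = 1/(1*6*8) x^3 = (1/48) x^3
  k = 1: (-1)^1 / (1! * 4! * 2^5) x^5 = -1/(1*24*32) x^5 = (-1/768) x^5
  k = 2: (-1)^2 / (2! * 5! * 2^7) x^7 = 1/(2*120*128) x^7 = (1/30720) x^7
Hence J_3(x) = x^7/30720 - x^5/768 + x^3/48 + ....

J_3(x); series = x^7/30720 - x^5/768 + x^3/48


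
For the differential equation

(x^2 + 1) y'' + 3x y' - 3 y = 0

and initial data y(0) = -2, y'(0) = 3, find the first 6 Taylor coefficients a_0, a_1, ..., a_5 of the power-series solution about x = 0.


Ansatz: y(x) = sum_{n>=0} a_n x^n, so y'(x) = sum_{n>=1} n a_n x^(n-1) and y''(x) = sum_{n>=2} n(n-1) a_n x^(n-2).
Substitute into P(x) y'' + Q(x) y' + R(x) y = 0 with P(x) = x^2 + 1, Q(x) = 3x, R(x) = -3, and match powers of x.
Initial conditions: a_0 = -2, a_1 = 3.
Setting the coefficient of each power of x to zero and solving order by order (substituting the coefficients already found):
  x^0: 2 a_2 - 3 a_0 = 0  ->  2 a_2 = 3 a_0 = -6  ->  a_2 = -3
  x^1: 6 a_3 = 0  ->  a_3 = 0
  x^2: 12 a_4 + 5 a_2 = 0  ->  12 a_4 = -5 a_2 = 15  ->  a_4 = 5/4
  x^3: 20 a_5 + 12 a_3 = 0  ->  20 a_5 = -12 a_3 = 0  ->  a_5 = 0
Truncated series: y(x) = -2 + 3 x - 3 x^2 + (5/4) x^4 + O(x^6).

a_0 = -2; a_1 = 3; a_2 = -3; a_3 = 0; a_4 = 5/4; a_5 = 0


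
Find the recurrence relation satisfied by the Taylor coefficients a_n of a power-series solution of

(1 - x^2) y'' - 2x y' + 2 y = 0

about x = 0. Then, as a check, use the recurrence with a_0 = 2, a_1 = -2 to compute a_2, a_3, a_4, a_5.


Substitute y = sum_n a_n x^n.
(1 - 1 x^2) y'' contributes (n+2)(n+1) a_{n+2} - n(n-1) a_n at x^n.
-2 x y'(x) contributes -2 n a_n at x^n.
2 y(x) contributes 2 a_n at x^n.
Matching x^n: (n+2)(n+1) a_{n+2} + (-n(n-1) - 2 n + 2) a_n = 0.
Thus a_{n+2} = (n(n-1) + 2 n - 2) / ((n+1)(n+2)) * a_n.

Check with a_0 = 2, a_1 = -2 (apply the recurrence for n = 0, 1, 2, 3): a_0 = 2, a_1 = -2, a_2 = -2, a_3 = 0, a_4 = -2/3, a_5 = 0.

a_(n+2) = (n(n-1) + 2 n - 2) / ((n+1)(n+2)) * a_n; check: a_0 = 2, a_1 = -2, a_2 = -2, a_3 = 0, a_4 = -2/3, a_5 = 0


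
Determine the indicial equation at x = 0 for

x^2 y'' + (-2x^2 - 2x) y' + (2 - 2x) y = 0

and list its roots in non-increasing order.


Divide by x^2 to reach normal form y'' + P_1(x) y' + P_2(x) y = 0 with P_1(x) = -2 - 2/x and P_2(x) = -2/x + 2/x^2.
x = 0 is a singular point because the y'-coefficient -2 - 2/x has a pole at x = 0 and the y-coefficient -2/x + 2/x^2 has a pole at x = 0.
It is a regular singular point because x P_1(x) = p(x) = -2x - 2 and x^2 P_2(x) = q(x) = 2 - 2x are polynomials, hence analytic at x = 0.
p(0) = -2,  q(0) = 2.
Indicial equation: r(r-1) + p(0) r + q(0) = 0, i.e. r^2 + (p(0) - 1) r + q(0) = 0, i.e. r^2 - 3 r + 2 = 0.
Discriminant: (-3)^2 - 4(2) = 1, so r = (3 ± 1)/2.
Solving: r_1 = 2, r_2 = 1.

indicial: r^2 - 3 r + 2 = 0; roots r_1 = 2, r_2 = 1


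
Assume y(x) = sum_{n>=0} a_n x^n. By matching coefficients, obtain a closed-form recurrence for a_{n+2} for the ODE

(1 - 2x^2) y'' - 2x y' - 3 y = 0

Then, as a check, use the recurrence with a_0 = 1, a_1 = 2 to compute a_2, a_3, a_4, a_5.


Substitute y = sum_n a_n x^n.
(1 - 2 x^2) y'' contributes (n+2)(n+1) a_{n+2} - 2 n(n-1) a_n at x^n.
-2 x y'(x) contributes -2 n a_n at x^n.
-3 y(x) contributes -3 a_n at x^n.
Matching x^n: (n+2)(n+1) a_{n+2} + (-2 n(n-1) - 2 n - 3) a_n = 0.
Thus a_{n+2} = (2 n(n-1) + 2 n + 3) / ((n+1)(n+2)) * a_n.

Check with a_0 = 1, a_1 = 2 (apply the recurrence for n = 0, 1, 2, 3): a_0 = 1, a_1 = 2, a_2 = 3/2, a_3 = 5/3, a_4 = 11/8, a_5 = 7/4.

a_(n+2) = (2 n(n-1) + 2 n + 3) / ((n+1)(n+2)) * a_n; check: a_0 = 1, a_1 = 2, a_2 = 3/2, a_3 = 5/3, a_4 = 11/8, a_5 = 7/4


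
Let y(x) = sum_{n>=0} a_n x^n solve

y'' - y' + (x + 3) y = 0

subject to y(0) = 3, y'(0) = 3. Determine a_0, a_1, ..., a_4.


Ansatz: y(x) = sum_{n>=0} a_n x^n, so y'(x) = sum_{n>=1} n a_n x^(n-1) and y''(x) = sum_{n>=2} n(n-1) a_n x^(n-2).
Substitute into P(x) y'' + Q(x) y' + R(x) y = 0 with P(x) = 1, Q(x) = -1, R(x) = x + 3, and match powers of x.
Initial conditions: a_0 = 3, a_1 = 3.
Setting the coefficient of each power of x to zero and solving order by order (substituting the coefficients already found):
  x^0: 2 a_2 - a_1 + 3 a_0 = 0  ->  2 a_2 = a_1 - 3 a_0 = -6  ->  a_2 = -3
  x^1: 6 a_3 - 2 a_2 + 3 a_1 + a_0 = 0  ->  6 a_3 = 2 a_2 - 3 a_1 - a_0 = -18  ->  a_3 = -3
  x^2: 12 a_4 - 3 a_3 + 3 a_2 + a_1 = 0  ->  12 a_4 = 3 a_3 - 3 a_2 - a_1 = -3  ->  a_4 = -1/4
Truncated series: y(x) = 3 + 3 x - 3 x^2 - 3 x^3 - (1/4) x^4 + O(x^5).

a_0 = 3; a_1 = 3; a_2 = -3; a_3 = -3; a_4 = -1/4


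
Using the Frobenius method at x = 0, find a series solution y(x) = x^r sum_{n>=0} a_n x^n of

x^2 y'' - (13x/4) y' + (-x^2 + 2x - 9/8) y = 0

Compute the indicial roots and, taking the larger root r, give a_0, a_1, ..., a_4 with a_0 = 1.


Write in Frobenius form y'' + (p(x)/x) y' + (q(x)/x^2) y = 0:
  p(x) = -13/4,  q(x) = -x^2 + 2x - 9/8.
Indicial equation: r(r-1) + (-13/4) r + (-9/8) = 0 -> roots r_1 = 9/2, r_2 = -1/4.
Take r = r_1 = 9/2. Let y(x) = x^r sum_{n>=0} a_n x^n with a_0 = 1.
Substitute y = x^r sum a_n x^n and match x^{r+n}. The recurrence is
  D(n) a_n + 2 a_{n-1} - 1 a_{n-2} = 0,  where D(n) = (r+n)(r+n-1) + (-13/4)(r+n) + (-9/8).
  a_n = [-2 a_{n-1} + 1 a_{n-2}] / D(n).
Since the indicial polynomial factors as (r - r_1)(r - r_2), D(n) = (r_1 + n - r_1)(r_1 + n - r_2) = n(n + 19/4).
Evaluating step by step (a_0 = 1):
  n = 1: D(1) = 1(1 + 19/4) = 23/4; numerator = -2(1) = -2; a_1 = (-2)/(23/4) = -8/23
  n = 2: D(2) = 2(2 + 19/4) = 27/2; numerator = -2(-8/23) + 1(1) = 39/23; a_2 = (39/23)/(27/2) = 26/207
  n = 3: D(3) = 3(3 + 19/4) = 93/4; numerator = -2(26/207) + 1(-8/23) = -124/207; a_3 = (-124/207)/(93/4) = -16/621
  n = 4: D(4) = 4(4 + 19/4) = 35; numerator = -2(-16/621) + 1(26/207) = 110/621; a_4 = (110/621)/(35) = 22/4347

r = 9/2; a_0 = 1; a_1 = -8/23; a_2 = 26/207; a_3 = -16/621; a_4 = 22/4347


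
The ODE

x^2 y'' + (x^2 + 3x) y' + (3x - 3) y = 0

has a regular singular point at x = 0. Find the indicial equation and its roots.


Divide by x^2 to reach normal form y'' + P_1(x) y' + P_2(x) y = 0 with P_1(x) = 1 + 3/x and P_2(x) = 3/x - 3/x^2.
x = 0 is a singular point because the y'-coefficient 1 + 3/x has a pole at x = 0 and the y-coefficient 3/x - 3/x^2 has a pole at x = 0.
It is a regular singular point because x P_1(x) = p(x) = x + 3 and x^2 P_2(x) = q(x) = 3x - 3 are polynomials, hence analytic at x = 0.
p(0) = 3,  q(0) = -3.
Indicial equation: r(r-1) + p(0) r + q(0) = 0, i.e. r^2 + (p(0) - 1) r + q(0) = 0, i.e. r^2 + 2 r - 3 = 0.
Discriminant: (2)^2 - 4(-3) = 16, so r = (-2 ± 4)/2.
Solving: r_1 = 1, r_2 = -3.

indicial: r^2 + 2 r - 3 = 0; roots r_1 = 1, r_2 = -3


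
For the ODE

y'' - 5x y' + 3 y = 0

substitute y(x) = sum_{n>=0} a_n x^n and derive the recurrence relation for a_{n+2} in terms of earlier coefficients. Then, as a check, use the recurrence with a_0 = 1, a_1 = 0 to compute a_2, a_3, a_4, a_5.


Substitute y = sum_n a_n x^n.
y''(x) has coefficient (n+2)(n+1) a_{n+2} at x^n;
-5 x y'(x) has coefficient -5 n a_n at x^n (shift);
3 y(x) has coefficient 3 a_n at x^n.
Matching x^n: (n+2)(n+1) a_{n+2} + (-5n + 3) a_n = 0.
Thus a_{n+2} = (5n - 3) / ((n+1)(n+2)) * a_n.

Check with a_0 = 1, a_1 = 0 (apply the recurrence for n = 0, 1, 2, 3): a_0 = 1, a_1 = 0, a_2 = -3/2, a_3 = 0, a_4 = -7/8, a_5 = 0.

a_(n+2) = (5n - 3) / ((n+1)(n+2)) * a_n; check: a_0 = 1, a_1 = 0, a_2 = -3/2, a_3 = 0, a_4 = -7/8, a_5 = 0


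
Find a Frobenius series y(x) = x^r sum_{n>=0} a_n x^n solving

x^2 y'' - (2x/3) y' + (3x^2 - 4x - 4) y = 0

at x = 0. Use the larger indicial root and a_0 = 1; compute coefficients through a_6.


Write in Frobenius form y'' + (p(x)/x) y' + (q(x)/x^2) y = 0:
  p(x) = -2/3,  q(x) = 3x^2 - 4x - 4.
Indicial equation: r(r-1) + (-2/3) r + (-4) = 0 -> roots r_1 = 3, r_2 = -4/3.
Take r = r_1 = 3. Let y(x) = x^r sum_{n>=0} a_n x^n with a_0 = 1.
Substitute y = x^r sum a_n x^n and match x^{r+n}. The recurrence is
  D(n) a_n - 4 a_{n-1} + 3 a_{n-2} = 0,  where D(n) = (r+n)(r+n-1) + (-2/3)(r+n) + (-4).
  a_n = [4 a_{n-1} - 3 a_{n-2}] / D(n).
Since the indicial polynomial factors as (r - r_1)(r - r_2), D(n) = (r_1 + n - r_1)(r_1 + n - r_2) = n(n + 13/3).
Evaluating step by step (a_0 = 1):
  n = 1: D(1) = 1(1 + 13/3) = 16/3; numerator = 4(1) = 4; a_1 = (4)/(16/3) = 3/4
  n = 2: D(2) = 2(2 + 13/3) = 38/3; numerator = 4(3/4) - 3(1) = 0; a_2 = (0)/(38/3) = 0
  n = 3: D(3) = 3(3 + 13/3) = 22; numerator = 4(0) - 3(3/4) = -9/4; a_3 = (-9/4)/(22) = -9/88
  n = 4: D(4) = 4(4 + 13/3) = 100/3; numerator = 4(-9/88) - 3(0) = -9/22; a_4 = (-9/22)/(100/3) = -27/2200
  n = 5: D(5) = 5(5 + 13/3) = 140/3; numerator = 4(-27/2200) - 3(-9/88) = 567/2200; a_5 = (567/2200)/(140/3) = 243/44000
  n = 6: D(6) = 6(6 + 13/3) = 62; numerator = 4(243/44000) - 3(-27/2200) = 81/1375; a_6 = (81/1375)/(62) = 81/85250

r = 3; a_0 = 1; a_1 = 3/4; a_2 = 0; a_3 = -9/88; a_4 = -27/2200; a_5 = 243/44000; a_6 = 81/85250


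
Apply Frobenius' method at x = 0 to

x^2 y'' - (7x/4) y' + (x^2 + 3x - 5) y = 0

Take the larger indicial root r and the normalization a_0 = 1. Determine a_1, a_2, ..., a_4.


Write in Frobenius form y'' + (p(x)/x) y' + (q(x)/x^2) y = 0:
  p(x) = -7/4,  q(x) = x^2 + 3x - 5.
Indicial equation: r(r-1) + (-7/4) r + (-5) = 0 -> roots r_1 = 4, r_2 = -5/4.
Take r = r_1 = 4. Let y(x) = x^r sum_{n>=0} a_n x^n with a_0 = 1.
Substitute y = x^r sum a_n x^n and match x^{r+n}. The recurrence is
  D(n) a_n + 3 a_{n-1} + 1 a_{n-2} = 0,  where D(n) = (r+n)(r+n-1) + (-7/4)(r+n) + (-5).
  a_n = [-3 a_{n-1} - 1 a_{n-2}] / D(n).
Since the indicial polynomial factors as (r - r_1)(r - r_2), D(n) = (r_1 + n - r_1)(r_1 + n - r_2) = n(n + 21/4).
Evaluating step by step (a_0 = 1):
  n = 1: D(1) = 1(1 + 21/4) = 25/4; numerator = -3(1) = -3; a_1 = (-3)/(25/4) = -12/25
  n = 2: D(2) = 2(2 + 21/4) = 29/2; numerator = -3(-12/25) - 1(1) = 11/25; a_2 = (11/25)/(29/2) = 22/725
  n = 3: D(3) = 3(3 + 21/4) = 99/4; numerator = -3(22/725) - 1(-12/25) = 282/725; a_3 = (282/725)/(99/4) = 376/23925
  n = 4: D(4) = 4(4 + 21/4) = 37; numerator = -3(376/23925) - 1(22/725) = -618/7975; a_4 = (-618/7975)/(37) = -618/295075

r = 4; a_0 = 1; a_1 = -12/25; a_2 = 22/725; a_3 = 376/23925; a_4 = -618/295075


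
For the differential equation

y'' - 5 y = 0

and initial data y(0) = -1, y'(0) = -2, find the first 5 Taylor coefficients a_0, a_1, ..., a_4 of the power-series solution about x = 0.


Ansatz: y(x) = sum_{n>=0} a_n x^n, so y'(x) = sum_{n>=1} n a_n x^(n-1) and y''(x) = sum_{n>=2} n(n-1) a_n x^(n-2).
Substitute into P(x) y'' + Q(x) y' + R(x) y = 0 with P(x) = 1, Q(x) = 0, R(x) = -5, and match powers of x.
Initial conditions: a_0 = -1, a_1 = -2.
Setting the coefficient of each power of x to zero and solving order by order (substituting the coefficients already found):
  x^0: 2 a_2 - 5 a_0 = 0  ->  2 a_2 = 5 a_0 = -5  ->  a_2 = -5/2
  x^1: 6 a_3 - 5 a_1 = 0  ->  6 a_3 = 5 a_1 = -10  ->  a_3 = -5/3
  x^2: 12 a_4 - 5 a_2 = 0  ->  12 a_4 = 5 a_2 = -25/2  ->  a_4 = -25/24
Truncated series: y(x) = -1 - 2 x - (5/2) x^2 - (5/3) x^3 - (25/24) x^4 + O(x^5).

a_0 = -1; a_1 = -2; a_2 = -5/2; a_3 = -5/3; a_4 = -25/24


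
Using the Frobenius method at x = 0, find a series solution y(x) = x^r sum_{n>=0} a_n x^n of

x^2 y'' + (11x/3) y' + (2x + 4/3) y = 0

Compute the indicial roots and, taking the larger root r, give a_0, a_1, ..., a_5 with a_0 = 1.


Write in Frobenius form y'' + (p(x)/x) y' + (q(x)/x^2) y = 0:
  p(x) = 11/3,  q(x) = 2x + 4/3.
Indicial equation: r(r-1) + (11/3) r + (4/3) = 0 -> roots r_1 = -2/3, r_2 = -2.
Take r = r_1 = -2/3. Let y(x) = x^r sum_{n>=0} a_n x^n with a_0 = 1.
Substitute y = x^r sum a_n x^n and match x^{r+n}. The recurrence is
  D(n) a_n + 2 a_{n-1} = 0,  where D(n) = (r+n)(r+n-1) + (11/3)(r+n) + (4/3).
  a_n = -2 / D(n) * a_{n-1}.
Since the indicial polynomial factors as (r - r_1)(r - r_2), D(n) = (r_1 + n - r_1)(r_1 + n - r_2) = n(n + 4/3).
Evaluating step by step (a_0 = 1):
  n = 1: D(1) = 1(1 + 4/3) = 7/3; numerator = -2(1) = -2; a_1 = (-2)/(7/3) = -6/7
  n = 2: D(2) = 2(2 + 4/3) = 20/3; numerator = -2(-6/7) = 12/7; a_2 = (12/7)/(20/3) = 9/35
  n = 3: D(3) = 3(3 + 4/3) = 13; numerator = -2(9/35) = -18/35; a_3 = (-18/35)/(13) = -18/455
  n = 4: D(4) = 4(4 + 4/3) = 64/3; numerator = -2(-18/455) = 36/455; a_4 = (36/455)/(64/3) = 27/7280
  n = 5: D(5) = 5(5 + 4/3) = 95/3; numerator = -2(27/7280) = -27/3640; a_5 = (-27/3640)/(95/3) = -81/345800

r = -2/3; a_0 = 1; a_1 = -6/7; a_2 = 9/35; a_3 = -18/455; a_4 = 27/7280; a_5 = -81/345800


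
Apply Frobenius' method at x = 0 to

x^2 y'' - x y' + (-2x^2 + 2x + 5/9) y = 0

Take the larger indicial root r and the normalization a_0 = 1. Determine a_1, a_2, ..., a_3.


Write in Frobenius form y'' + (p(x)/x) y' + (q(x)/x^2) y = 0:
  p(x) = -1,  q(x) = -2x^2 + 2x + 5/9.
Indicial equation: r(r-1) + (-1) r + (5/9) = 0 -> roots r_1 = 5/3, r_2 = 1/3.
Take r = r_1 = 5/3. Let y(x) = x^r sum_{n>=0} a_n x^n with a_0 = 1.
Substitute y = x^r sum a_n x^n and match x^{r+n}. The recurrence is
  D(n) a_n + 2 a_{n-1} - 2 a_{n-2} = 0,  where D(n) = (r+n)(r+n-1) + (-1)(r+n) + (5/9).
  a_n = [-2 a_{n-1} + 2 a_{n-2}] / D(n).
Since the indicial polynomial factors as (r - r_1)(r - r_2), D(n) = (r_1 + n - r_1)(r_1 + n - r_2) = n(n + 4/3).
Evaluating step by step (a_0 = 1):
  n = 1: D(1) = 1(1 + 4/3) = 7/3; numerator = -2(1) = -2; a_1 = (-2)/(7/3) = -6/7
  n = 2: D(2) = 2(2 + 4/3) = 20/3; numerator = -2(-6/7) + 2(1) = 26/7; a_2 = (26/7)/(20/3) = 39/70
  n = 3: D(3) = 3(3 + 4/3) = 13; numerator = -2(39/70) + 2(-6/7) = -99/35; a_3 = (-99/35)/(13) = -99/455

r = 5/3; a_0 = 1; a_1 = -6/7; a_2 = 39/70; a_3 = -99/455


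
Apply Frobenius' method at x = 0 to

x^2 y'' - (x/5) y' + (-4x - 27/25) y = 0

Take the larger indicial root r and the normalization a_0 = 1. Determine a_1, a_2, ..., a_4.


Write in Frobenius form y'' + (p(x)/x) y' + (q(x)/x^2) y = 0:
  p(x) = -1/5,  q(x) = -4x - 27/25.
Indicial equation: r(r-1) + (-1/5) r + (-27/25) = 0 -> roots r_1 = 9/5, r_2 = -3/5.
Take r = r_1 = 9/5. Let y(x) = x^r sum_{n>=0} a_n x^n with a_0 = 1.
Substitute y = x^r sum a_n x^n and match x^{r+n}. The recurrence is
  D(n) a_n - 4 a_{n-1} = 0,  where D(n) = (r+n)(r+n-1) + (-1/5)(r+n) + (-27/25).
  a_n = 4 / D(n) * a_{n-1}.
Since the indicial polynomial factors as (r - r_1)(r - r_2), D(n) = (r_1 + n - r_1)(r_1 + n - r_2) = n(n + 12/5).
Evaluating step by step (a_0 = 1):
  n = 1: D(1) = 1(1 + 12/5) = 17/5; numerator = 4(1) = 4; a_1 = (4)/(17/5) = 20/17
  n = 2: D(2) = 2(2 + 12/5) = 44/5; numerator = 4(20/17) = 80/17; a_2 = (80/17)/(44/5) = 100/187
  n = 3: D(3) = 3(3 + 12/5) = 81/5; numerator = 4(100/187) = 400/187; a_3 = (400/187)/(81/5) = 2000/15147
  n = 4: D(4) = 4(4 + 12/5) = 128/5; numerator = 4(2000/15147) = 8000/15147; a_4 = (8000/15147)/(128/5) = 625/30294

r = 9/5; a_0 = 1; a_1 = 20/17; a_2 = 100/187; a_3 = 2000/15147; a_4 = 625/30294


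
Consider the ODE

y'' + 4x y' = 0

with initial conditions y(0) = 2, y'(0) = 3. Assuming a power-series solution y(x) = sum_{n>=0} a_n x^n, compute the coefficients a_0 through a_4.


Ansatz: y(x) = sum_{n>=0} a_n x^n, so y'(x) = sum_{n>=1} n a_n x^(n-1) and y''(x) = sum_{n>=2} n(n-1) a_n x^(n-2).
Substitute into P(x) y'' + Q(x) y' + R(x) y = 0 with P(x) = 1, Q(x) = 4x, R(x) = 0, and match powers of x.
Initial conditions: a_0 = 2, a_1 = 3.
Setting the coefficient of each power of x to zero and solving order by order (substituting the coefficients already found):
  x^0: 2 a_2 = 0  ->  a_2 = 0
  x^1: 6 a_3 + 4 a_1 = 0  ->  6 a_3 = -4 a_1 = -12  ->  a_3 = -2
  x^2: 12 a_4 + 8 a_2 = 0  ->  12 a_4 = -8 a_2 = 0  ->  a_4 = 0
Truncated series: y(x) = 2 + 3 x - 2 x^3 + O(x^5).

a_0 = 2; a_1 = 3; a_2 = 0; a_3 = -2; a_4 = 0


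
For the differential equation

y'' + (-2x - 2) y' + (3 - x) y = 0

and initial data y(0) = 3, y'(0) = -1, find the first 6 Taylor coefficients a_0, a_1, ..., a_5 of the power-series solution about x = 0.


Ansatz: y(x) = sum_{n>=0} a_n x^n, so y'(x) = sum_{n>=1} n a_n x^(n-1) and y''(x) = sum_{n>=2} n(n-1) a_n x^(n-2).
Substitute into P(x) y'' + Q(x) y' + R(x) y = 0 with P(x) = 1, Q(x) = -2x - 2, R(x) = 3 - x, and match powers of x.
Initial conditions: a_0 = 3, a_1 = -1.
Setting the coefficient of each power of x to zero and solving order by order (substituting the coefficients already found):
  x^0: 2 a_2 - 2 a_1 + 3 a_0 = 0  ->  2 a_2 = 2 a_1 - 3 a_0 = -11  ->  a_2 = -11/2
  x^1: 6 a_3 - 4 a_2 + a_1 - a_0 = 0  ->  6 a_3 = 4 a_2 - a_1 + a_0 = -18  ->  a_3 = -3
  x^2: 12 a_4 - 6 a_3 - a_2 - a_1 = 0  ->  12 a_4 = 6 a_3 + a_2 + a_1 = -49/2  ->  a_4 = -49/24
  x^3: 20 a_5 - 8 a_4 - 3 a_3 - a_2 = 0  ->  20 a_5 = 8 a_4 + 3 a_3 + a_2 = -185/6  ->  a_5 = -37/24
Truncated series: y(x) = 3 - x - (11/2) x^2 - 3 x^3 - (49/24) x^4 - (37/24) x^5 + O(x^6).

a_0 = 3; a_1 = -1; a_2 = -11/2; a_3 = -3; a_4 = -49/24; a_5 = -37/24


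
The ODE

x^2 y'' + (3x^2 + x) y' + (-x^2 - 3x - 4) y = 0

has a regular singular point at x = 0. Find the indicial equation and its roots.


Divide by x^2 to reach normal form y'' + P_1(x) y' + P_2(x) y = 0 with P_1(x) = 3 + 1/x and P_2(x) = -1 - 3/x - 4/x^2.
x = 0 is a singular point because the y'-coefficient 3 + 1/x has a pole at x = 0 and the y-coefficient -1 - 3/x - 4/x^2 has a pole at x = 0.
It is a regular singular point because x P_1(x) = p(x) = 3x + 1 and x^2 P_2(x) = q(x) = -x^2 - 3x - 4 are polynomials, hence analytic at x = 0.
p(0) = 1,  q(0) = -4.
Indicial equation: r(r-1) + p(0) r + q(0) = 0, i.e. r^2 + (p(0) - 1) r + q(0) = 0, i.e. r^2 - 4 = 0.
Discriminant: (0)^2 - 4(-4) = 16, so r = (0 ± 4)/2.
Solving: r_1 = 2, r_2 = -2.

indicial: r^2 - 4 = 0; roots r_1 = 2, r_2 = -2


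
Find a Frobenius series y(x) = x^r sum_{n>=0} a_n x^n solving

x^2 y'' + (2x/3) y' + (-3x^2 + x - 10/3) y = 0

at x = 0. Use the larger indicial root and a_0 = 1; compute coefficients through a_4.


Write in Frobenius form y'' + (p(x)/x) y' + (q(x)/x^2) y = 0:
  p(x) = 2/3,  q(x) = -3x^2 + x - 10/3.
Indicial equation: r(r-1) + (2/3) r + (-10/3) = 0 -> roots r_1 = 2, r_2 = -5/3.
Take r = r_1 = 2. Let y(x) = x^r sum_{n>=0} a_n x^n with a_0 = 1.
Substitute y = x^r sum a_n x^n and match x^{r+n}. The recurrence is
  D(n) a_n + 1 a_{n-1} - 3 a_{n-2} = 0,  where D(n) = (r+n)(r+n-1) + (2/3)(r+n) + (-10/3).
  a_n = [-1 a_{n-1} + 3 a_{n-2}] / D(n).
Since the indicial polynomial factors as (r - r_1)(r - r_2), D(n) = (r_1 + n - r_1)(r_1 + n - r_2) = n(n + 11/3).
Evaluating step by step (a_0 = 1):
  n = 1: D(1) = 1(1 + 11/3) = 14/3; numerator = -1(1) = -1; a_1 = (-1)/(14/3) = -3/14
  n = 2: D(2) = 2(2 + 11/3) = 34/3; numerator = -1(-3/14) + 3(1) = 45/14; a_2 = (45/14)/(34/3) = 135/476
  n = 3: D(3) = 3(3 + 11/3) = 20; numerator = -1(135/476) + 3(-3/14) = -63/68; a_3 = (-63/68)/(20) = -63/1360
  n = 4: D(4) = 4(4 + 11/3) = 92/3; numerator = -1(-63/1360) + 3(135/476) = 8541/9520; a_4 = (8541/9520)/(92/3) = 25623/875840

r = 2; a_0 = 1; a_1 = -3/14; a_2 = 135/476; a_3 = -63/1360; a_4 = 25623/875840


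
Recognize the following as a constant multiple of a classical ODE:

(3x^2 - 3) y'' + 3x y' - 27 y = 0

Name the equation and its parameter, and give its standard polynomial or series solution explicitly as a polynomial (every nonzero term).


All three coefficients share the factor -3; dividing through by -3 gives  (1 - x^2) y'' - x y' + 9 y = 0.
This matches the Chebyshev equation (1 - x^2) y'' - x y' + n^2 y = 0 (note the -x y' term, not -2x y') with n^2 = 9, so n = 3; the polynomial solution is T_3(x).
With y = sum_k a_k x^k, matching x^k gives (k+2)(k+1) a_{k+2} = (k^2 - n^2) a_k = (k - 3)(k + 3) a_k. The right side vanishes at k = 3, so the series with the parity of 3 terminates at degree 3.
Standard normalization: leading coefficient of T_n is 2^(n-1), so a_3 = 2^2 = 4. Work downward with a_k = (k+1)(k+2) a_{k+2} / ((k - 3)(k + 3)):
  a_1 = (2)(3)(4) / ((1 - 3)(1 + 3)) = 24/(-8) = -3
Hence T_3(x) = 4 x^3 - 3 x.

T_3(x); series = 4 x^3 - 3 x


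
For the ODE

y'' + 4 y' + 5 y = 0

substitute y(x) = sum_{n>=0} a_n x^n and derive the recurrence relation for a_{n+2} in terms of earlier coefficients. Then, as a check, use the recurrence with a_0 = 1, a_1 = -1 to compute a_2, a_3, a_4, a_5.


Substitute y = sum_n a_n x^n.
y''(x) has coefficient (n+2)(n+1) a_{n+2} at x^n;
4 y'(x) has coefficient 4 (n+1) a_{n+1} at x^n;
5 y(x) has coefficient 5 a_n at x^n.
Matching x^n: (n+2)(n+1) a_{n+2} + 4 (n+1) a_{n+1} + 5 a_n = 0.
Thus a_{n+2} = [-4 (n+1) a_{n+1} - 5 a_n] / ((n+1)(n+2)).

Check with a_0 = 1, a_1 = -1 (apply the recurrence for n = 0, 1, 2, 3): a_0 = 1, a_1 = -1, a_2 = -1/2, a_3 = 3/2, a_4 = -31/24, a_5 = 79/120.

a_(n+2) = [-4 (n+1) a_(n+1) - 5 a_n] / ((n+1)(n+2)); check: a_0 = 1, a_1 = -1, a_2 = -1/2, a_3 = 3/2, a_4 = -31/24, a_5 = 79/120


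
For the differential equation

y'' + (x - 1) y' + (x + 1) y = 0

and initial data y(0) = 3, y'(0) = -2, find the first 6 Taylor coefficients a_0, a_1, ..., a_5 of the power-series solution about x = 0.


Ansatz: y(x) = sum_{n>=0} a_n x^n, so y'(x) = sum_{n>=1} n a_n x^(n-1) and y''(x) = sum_{n>=2} n(n-1) a_n x^(n-2).
Substitute into P(x) y'' + Q(x) y' + R(x) y = 0 with P(x) = 1, Q(x) = x - 1, R(x) = x + 1, and match powers of x.
Initial conditions: a_0 = 3, a_1 = -2.
Setting the coefficient of each power of x to zero and solving order by order (substituting the coefficients already found):
  x^0: 2 a_2 - a_1 + a_0 = 0  ->  2 a_2 = a_1 - a_0 = -5  ->  a_2 = -5/2
  x^1: 6 a_3 - 2 a_2 + 2 a_1 + a_0 = 0  ->  6 a_3 = 2 a_2 - 2 a_1 - a_0 = -4  ->  a_3 = -2/3
  x^2: 12 a_4 - 3 a_3 + 3 a_2 + a_1 = 0  ->  12 a_4 = 3 a_3 - 3 a_2 - a_1 = 15/2  ->  a_4 = 5/8
  x^3: 20 a_5 - 4 a_4 + 4 a_3 + a_2 = 0  ->  20 a_5 = 4 a_4 - 4 a_3 - a_2 = 23/3  ->  a_5 = 23/60
Truncated series: y(x) = 3 - 2 x - (5/2) x^2 - (2/3) x^3 + (5/8) x^4 + (23/60) x^5 + O(x^6).

a_0 = 3; a_1 = -2; a_2 = -5/2; a_3 = -2/3; a_4 = 5/8; a_5 = 23/60


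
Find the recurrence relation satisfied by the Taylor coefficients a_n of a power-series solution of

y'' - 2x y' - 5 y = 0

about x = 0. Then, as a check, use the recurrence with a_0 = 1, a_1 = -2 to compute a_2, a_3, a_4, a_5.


Substitute y = sum_n a_n x^n.
y''(x) has coefficient (n+2)(n+1) a_{n+2} at x^n;
-2 x y'(x) has coefficient -2 n a_n at x^n (shift);
-5 y(x) has coefficient -5 a_n at x^n.
Matching x^n: (n+2)(n+1) a_{n+2} + (-2n - 5) a_n = 0.
Thus a_{n+2} = (2n + 5) / ((n+1)(n+2)) * a_n.

Check with a_0 = 1, a_1 = -2 (apply the recurrence for n = 0, 1, 2, 3): a_0 = 1, a_1 = -2, a_2 = 5/2, a_3 = -7/3, a_4 = 15/8, a_5 = -77/60.

a_(n+2) = (2n + 5) / ((n+1)(n+2)) * a_n; check: a_0 = 1, a_1 = -2, a_2 = 5/2, a_3 = -7/3, a_4 = 15/8, a_5 = -77/60


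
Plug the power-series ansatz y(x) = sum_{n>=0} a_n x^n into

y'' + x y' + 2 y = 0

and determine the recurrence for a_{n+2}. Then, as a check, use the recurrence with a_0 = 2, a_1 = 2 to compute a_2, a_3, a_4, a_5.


Substitute y = sum_n a_n x^n.
y''(x) has coefficient (n+2)(n+1) a_{n+2} at x^n;
x y'(x) has coefficient n a_n at x^n (shift);
2 y(x) has coefficient 2 a_n at x^n.
Matching x^n: (n+2)(n+1) a_{n+2} + (n + 2) a_n = 0.
Thus a_{n+2} = (-n - 2) / ((n+1)(n+2)) * a_n.

Check with a_0 = 2, a_1 = 2 (apply the recurrence for n = 0, 1, 2, 3): a_0 = 2, a_1 = 2, a_2 = -2, a_3 = -1, a_4 = 2/3, a_5 = 1/4.

a_(n+2) = (-n - 2) / ((n+1)(n+2)) * a_n; check: a_0 = 2, a_1 = 2, a_2 = -2, a_3 = -1, a_4 = 2/3, a_5 = 1/4


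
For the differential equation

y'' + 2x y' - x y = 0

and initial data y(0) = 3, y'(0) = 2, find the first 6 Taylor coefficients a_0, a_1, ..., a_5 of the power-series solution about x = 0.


Ansatz: y(x) = sum_{n>=0} a_n x^n, so y'(x) = sum_{n>=1} n a_n x^(n-1) and y''(x) = sum_{n>=2} n(n-1) a_n x^(n-2).
Substitute into P(x) y'' + Q(x) y' + R(x) y = 0 with P(x) = 1, Q(x) = 2x, R(x) = -x, and match powers of x.
Initial conditions: a_0 = 3, a_1 = 2.
Setting the coefficient of each power of x to zero and solving order by order (substituting the coefficients already found):
  x^0: 2 a_2 = 0  ->  a_2 = 0
  x^1: 6 a_3 + 2 a_1 - a_0 = 0  ->  6 a_3 = -2 a_1 + a_0 = -1  ->  a_3 = -1/6
  x^2: 12 a_4 + 4 a_2 - a_1 = 0  ->  12 a_4 = -4 a_2 + a_1 = 2  ->  a_4 = 1/6
  x^3: 20 a_5 + 6 a_3 - a_2 = 0  ->  20 a_5 = -6 a_3 + a_2 = 1  ->  a_5 = 1/20
Truncated series: y(x) = 3 + 2 x - (1/6) x^3 + (1/6) x^4 + (1/20) x^5 + O(x^6).

a_0 = 3; a_1 = 2; a_2 = 0; a_3 = -1/6; a_4 = 1/6; a_5 = 1/20


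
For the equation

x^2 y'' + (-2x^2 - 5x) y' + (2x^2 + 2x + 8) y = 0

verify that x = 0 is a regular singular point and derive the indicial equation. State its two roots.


Divide by x^2 to reach normal form y'' + P_1(x) y' + P_2(x) y = 0 with P_1(x) = -2 - 5/x and P_2(x) = 2 + 2/x + 8/x^2.
x = 0 is a singular point because the y'-coefficient -2 - 5/x has a pole at x = 0 and the y-coefficient 2 + 2/x + 8/x^2 has a pole at x = 0.
It is a regular singular point because x P_1(x) = p(x) = -2x - 5 and x^2 P_2(x) = q(x) = 2x^2 + 2x + 8 are polynomials, hence analytic at x = 0.
p(0) = -5,  q(0) = 8.
Indicial equation: r(r-1) + p(0) r + q(0) = 0, i.e. r^2 + (p(0) - 1) r + q(0) = 0, i.e. r^2 - 6 r + 8 = 0.
Discriminant: (-6)^2 - 4(8) = 4, so r = (6 ± 2)/2.
Solving: r_1 = 4, r_2 = 2.

indicial: r^2 - 6 r + 8 = 0; roots r_1 = 4, r_2 = 2


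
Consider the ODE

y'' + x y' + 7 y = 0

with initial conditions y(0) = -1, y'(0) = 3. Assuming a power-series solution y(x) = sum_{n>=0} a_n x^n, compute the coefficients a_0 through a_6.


Ansatz: y(x) = sum_{n>=0} a_n x^n, so y'(x) = sum_{n>=1} n a_n x^(n-1) and y''(x) = sum_{n>=2} n(n-1) a_n x^(n-2).
Substitute into P(x) y'' + Q(x) y' + R(x) y = 0 with P(x) = 1, Q(x) = x, R(x) = 7, and match powers of x.
Initial conditions: a_0 = -1, a_1 = 3.
Setting the coefficient of each power of x to zero and solving order by order (substituting the coefficients already found):
  x^0: 2 a_2 + 7 a_0 = 0  ->  2 a_2 = -7 a_0 = 7  ->  a_2 = 7/2
  x^1: 6 a_3 + 8 a_1 = 0  ->  6 a_3 = -8 a_1 = -24  ->  a_3 = -4
  x^2: 12 a_4 + 9 a_2 = 0  ->  12 a_4 = -9 a_2 = -63/2  ->  a_4 = -21/8
  x^3: 20 a_5 + 10 a_3 = 0  ->  20 a_5 = -10 a_3 = 40  ->  a_5 = 2
  x^4: 30 a_6 + 11 a_4 = 0  ->  30 a_6 = -11 a_4 = 231/8  ->  a_6 = 77/80
Truncated series: y(x) = -1 + 3 x + (7/2) x^2 - 4 x^3 - (21/8) x^4 + 2 x^5 + (77/80) x^6 + O(x^7).

a_0 = -1; a_1 = 3; a_2 = 7/2; a_3 = -4; a_4 = -21/8; a_5 = 2; a_6 = 77/80


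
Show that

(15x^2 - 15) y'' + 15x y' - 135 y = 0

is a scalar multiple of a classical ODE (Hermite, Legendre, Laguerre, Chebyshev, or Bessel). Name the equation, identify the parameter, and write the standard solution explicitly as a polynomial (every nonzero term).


All three coefficients share the factor -15; dividing through by -15 gives  (1 - x^2) y'' - x y' + 9 y = 0.
This matches the Chebyshev equation (1 - x^2) y'' - x y' + n^2 y = 0 (note the -x y' term, not -2x y') with n^2 = 9, so n = 3; the polynomial solution is T_3(x).
With y = sum_k a_k x^k, matching x^k gives (k+2)(k+1) a_{k+2} = (k^2 - n^2) a_k = (k - 3)(k + 3) a_k. The right side vanishes at k = 3, so the series with the parity of 3 terminates at degree 3.
Standard normalization: leading coefficient of T_n is 2^(n-1), so a_3 = 2^2 = 4. Work downward with a_k = (k+1)(k+2) a_{k+2} / ((k - 3)(k + 3)):
  a_1 = (2)(3)(4) / ((1 - 3)(1 + 3)) = 24/(-8) = -3
Hence T_3(x) = 4 x^3 - 3 x.

T_3(x); series = 4 x^3 - 3 x


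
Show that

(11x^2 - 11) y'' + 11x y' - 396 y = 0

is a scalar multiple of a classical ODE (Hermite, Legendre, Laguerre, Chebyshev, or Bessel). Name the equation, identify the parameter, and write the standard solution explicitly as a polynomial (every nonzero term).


All three coefficients share the factor -11; dividing through by -11 gives  (1 - x^2) y'' - x y' + 36 y = 0.
This matches the Chebyshev equation (1 - x^2) y'' - x y' + n^2 y = 0 (note the -x y' term, not -2x y') with n^2 = 36, so n = 6; the polynomial solution is T_6(x).
With y = sum_k a_k x^k, matching x^k gives (k+2)(k+1) a_{k+2} = (k^2 - n^2) a_k = (k - 6)(k + 6) a_k. The right side vanishes at k = 6, so the series with the parity of 6 terminates at degree 6.
Standard normalization: leading coefficient of T_n is 2^(n-1), so a_6 = 2^5 = 32. Work downward with a_k = (k+1)(k+2) a_{k+2} / ((k - 6)(k + 6)):
  a_4 = (5)(6)(32) / ((4 - 6)(4 + 6)) = 960/(-20) = -48
  a_2 = (3)(4)(-48) / ((2 - 6)(2 + 6)) = -576/(-32) = 18
  a_0 = (1)(2)(18) / ((0 - 6)(0 + 6)) = 36/(-36) = -1
Hence T_6(x) = 32 x^6 - 48 x^4 + 18 x^2 - 1.

T_6(x); series = 32 x^6 - 48 x^4 + 18 x^2 - 1


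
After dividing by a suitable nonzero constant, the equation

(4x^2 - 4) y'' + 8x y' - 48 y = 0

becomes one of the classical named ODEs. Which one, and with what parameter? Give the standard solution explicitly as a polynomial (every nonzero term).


All three coefficients share the factor -4; dividing through by -4 gives  (1 - x^2) y'' - 2x y' + 12 y = 0.
This matches the Legendre equation (1 - x^2) y'' - 2x y' + n(n+1) y = 0 (note the -2x y' term) with n(n+1) = 12, so n = 3; the polynomial solution is P_3(x).
With y = sum_k a_k x^k, matching x^k gives (k+2)(k+1) a_{k+2} = [k(k+1) - n(n+1)] a_k = (k - 3)(k + 4) a_k. The right side vanishes at k = 3, so the series with the parity of 3 terminates at degree 3.
Standard normalization (P_n(1) = 1): leading coefficient (2n)!/(2^n (n!)^2) = 720/(8*36) = 5/2, so a_3 = 5/2. Work downward with a_k = (k+1)(k+2) a_{k+2} / ((k - 3)(k + 4)):
  a_1 = (2)(3)(5/2) / ((1 - 3)(1 + 4)) = 15/(-10) = -3/2
Hence P_3(x) = 5 x^3/2 - 3 x/2.

P_3(x); series = 5 x^3/2 - 3 x/2
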